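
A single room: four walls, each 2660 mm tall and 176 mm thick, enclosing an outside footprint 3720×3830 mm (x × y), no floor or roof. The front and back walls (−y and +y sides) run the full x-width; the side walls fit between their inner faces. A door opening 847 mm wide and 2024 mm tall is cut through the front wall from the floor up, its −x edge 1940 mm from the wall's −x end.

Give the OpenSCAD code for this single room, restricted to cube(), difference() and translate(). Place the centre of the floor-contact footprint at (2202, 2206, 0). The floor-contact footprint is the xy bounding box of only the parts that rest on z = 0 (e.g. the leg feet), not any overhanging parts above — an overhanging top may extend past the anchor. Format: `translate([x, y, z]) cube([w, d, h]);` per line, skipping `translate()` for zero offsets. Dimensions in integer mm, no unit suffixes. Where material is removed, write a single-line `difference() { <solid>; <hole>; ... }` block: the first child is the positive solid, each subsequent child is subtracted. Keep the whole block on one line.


difference() { translate([342, 291, 0]) cube([3720, 176, 2660]); translate([2282, 291, 0]) cube([847, 176, 2024]); }
translate([342, 3945, 0]) cube([3720, 176, 2660]);
translate([342, 467, 0]) cube([176, 3478, 2660]);
translate([3886, 467, 0]) cube([176, 3478, 2660]);


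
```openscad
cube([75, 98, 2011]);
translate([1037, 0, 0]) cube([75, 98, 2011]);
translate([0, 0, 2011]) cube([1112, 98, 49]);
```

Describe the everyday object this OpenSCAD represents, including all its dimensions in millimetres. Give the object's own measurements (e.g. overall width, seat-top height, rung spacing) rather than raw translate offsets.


A door frame. The clear opening is 962 mm wide and 2011 mm high. Two 75 mm wide jambs, 98 mm deep, stand either side of the opening from the floor to the top of the opening. A 49 mm thick head sits across the top of both jambs, spanning the full outside width of the frame.


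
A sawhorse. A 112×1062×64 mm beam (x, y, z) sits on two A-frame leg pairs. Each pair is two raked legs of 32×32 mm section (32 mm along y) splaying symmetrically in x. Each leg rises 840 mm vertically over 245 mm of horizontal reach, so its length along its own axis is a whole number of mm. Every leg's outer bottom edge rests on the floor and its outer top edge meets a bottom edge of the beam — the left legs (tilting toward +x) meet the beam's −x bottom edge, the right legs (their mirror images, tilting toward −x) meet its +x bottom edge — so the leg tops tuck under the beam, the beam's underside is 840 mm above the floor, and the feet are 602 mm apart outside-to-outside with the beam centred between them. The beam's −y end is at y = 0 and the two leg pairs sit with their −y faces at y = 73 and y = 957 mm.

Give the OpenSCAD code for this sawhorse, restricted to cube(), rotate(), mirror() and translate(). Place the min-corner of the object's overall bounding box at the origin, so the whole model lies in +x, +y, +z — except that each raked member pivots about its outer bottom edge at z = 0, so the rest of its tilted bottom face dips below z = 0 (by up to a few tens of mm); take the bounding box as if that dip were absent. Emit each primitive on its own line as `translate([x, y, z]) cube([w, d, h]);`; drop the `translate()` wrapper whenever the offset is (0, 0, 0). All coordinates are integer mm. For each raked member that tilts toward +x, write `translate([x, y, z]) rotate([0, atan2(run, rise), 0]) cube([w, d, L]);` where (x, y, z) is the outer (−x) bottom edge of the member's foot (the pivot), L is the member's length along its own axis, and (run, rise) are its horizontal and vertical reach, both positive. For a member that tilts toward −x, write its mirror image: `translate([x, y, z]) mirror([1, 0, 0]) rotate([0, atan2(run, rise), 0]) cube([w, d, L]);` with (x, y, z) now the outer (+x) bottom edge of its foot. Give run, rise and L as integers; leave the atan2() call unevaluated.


// leg length = √(245² + 840²) = 875
// right-leg outer foot x = 2·245 + 112 = 602
// beam min-corner = (245, 0, 840)
translate([245, 0, 840]) cube([112, 1062, 64]);
translate([0, 73, 0]) rotate([0, atan2(245, 840), 0]) cube([32, 32, 875]);
translate([602, 73, 0]) mirror([1, 0, 0]) rotate([0, atan2(245, 840), 0]) cube([32, 32, 875]);
translate([0, 957, 0]) rotate([0, atan2(245, 840), 0]) cube([32, 32, 875]);
translate([602, 957, 0]) mirror([1, 0, 0]) rotate([0, atan2(245, 840), 0]) cube([32, 32, 875]);


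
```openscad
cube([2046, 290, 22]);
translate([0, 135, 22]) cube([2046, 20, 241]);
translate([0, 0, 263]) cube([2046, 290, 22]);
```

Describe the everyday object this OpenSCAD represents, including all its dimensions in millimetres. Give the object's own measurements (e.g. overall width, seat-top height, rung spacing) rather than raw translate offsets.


An I-beam lying along x, 2046 mm long. Overall section height 285 mm. Two flanges 290 mm wide (y) and 22 mm thick, one on the floor and one at the top; a web 20 mm thick runs between them, centred on the flange width.


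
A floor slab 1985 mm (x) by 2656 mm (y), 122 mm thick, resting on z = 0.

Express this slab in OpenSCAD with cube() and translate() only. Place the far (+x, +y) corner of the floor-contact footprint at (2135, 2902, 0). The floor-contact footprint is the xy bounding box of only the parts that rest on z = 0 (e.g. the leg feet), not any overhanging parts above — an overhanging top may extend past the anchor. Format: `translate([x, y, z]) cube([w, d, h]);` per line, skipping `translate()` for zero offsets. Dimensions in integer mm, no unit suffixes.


translate([150, 246, 0]) cube([1985, 2656, 122]);


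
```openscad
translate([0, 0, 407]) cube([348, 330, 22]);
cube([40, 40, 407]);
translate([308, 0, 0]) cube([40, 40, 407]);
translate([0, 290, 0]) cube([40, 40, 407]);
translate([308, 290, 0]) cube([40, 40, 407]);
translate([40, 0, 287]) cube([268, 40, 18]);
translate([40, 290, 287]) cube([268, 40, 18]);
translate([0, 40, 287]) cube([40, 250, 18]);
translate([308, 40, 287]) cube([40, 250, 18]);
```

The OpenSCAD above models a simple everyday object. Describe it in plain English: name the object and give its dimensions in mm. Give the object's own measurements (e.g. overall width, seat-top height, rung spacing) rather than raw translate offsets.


A four-legged stool. The seat is a 348×330×22 mm slab whose top surface is at z = 429 mm; four square legs, each 40×40 mm in cross-section, run from the floor (z = 0) to the underside of the seat, each flush with a corner of the seat. Four stretchers, 40 mm wide and 18 mm tall, connect adjacent legs with their undersides at z = 287 mm, each running between the inner faces of the legs it joins and aligned with the legs' outer faces on the other axis.


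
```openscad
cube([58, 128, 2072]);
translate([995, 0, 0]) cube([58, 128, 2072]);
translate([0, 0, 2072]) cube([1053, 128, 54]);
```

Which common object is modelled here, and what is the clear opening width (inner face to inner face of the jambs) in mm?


A door frame. The clear opening width is 937 mm.

Two 2072 mm tall posts with a header on top — a door frame. The left jamb is 58 mm wide at x = 0; the right jamb starts at x = 995. The clear opening is 995 − 58 = 937 mm.


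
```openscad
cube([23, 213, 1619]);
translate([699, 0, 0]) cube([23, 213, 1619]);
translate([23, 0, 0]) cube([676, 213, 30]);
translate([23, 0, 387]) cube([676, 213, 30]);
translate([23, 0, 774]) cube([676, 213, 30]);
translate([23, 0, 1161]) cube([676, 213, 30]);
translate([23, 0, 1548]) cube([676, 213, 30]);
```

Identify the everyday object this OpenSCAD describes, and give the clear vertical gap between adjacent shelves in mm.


A bookshelf. The clear shelf gap is 357 mm.

Two tall side panels with 5 horizontal boards between them — a bookshelf. The first two shelf undersides are at z = 0 and z = 387; with shelf thickness 30, the clear gap is 387 − 0 − 30 = 357 mm.


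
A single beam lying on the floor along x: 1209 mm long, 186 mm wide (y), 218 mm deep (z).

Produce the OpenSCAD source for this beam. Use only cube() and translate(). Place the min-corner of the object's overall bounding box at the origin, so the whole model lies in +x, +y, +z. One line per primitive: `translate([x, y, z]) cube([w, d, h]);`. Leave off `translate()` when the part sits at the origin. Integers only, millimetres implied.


cube([1209, 186, 218]);


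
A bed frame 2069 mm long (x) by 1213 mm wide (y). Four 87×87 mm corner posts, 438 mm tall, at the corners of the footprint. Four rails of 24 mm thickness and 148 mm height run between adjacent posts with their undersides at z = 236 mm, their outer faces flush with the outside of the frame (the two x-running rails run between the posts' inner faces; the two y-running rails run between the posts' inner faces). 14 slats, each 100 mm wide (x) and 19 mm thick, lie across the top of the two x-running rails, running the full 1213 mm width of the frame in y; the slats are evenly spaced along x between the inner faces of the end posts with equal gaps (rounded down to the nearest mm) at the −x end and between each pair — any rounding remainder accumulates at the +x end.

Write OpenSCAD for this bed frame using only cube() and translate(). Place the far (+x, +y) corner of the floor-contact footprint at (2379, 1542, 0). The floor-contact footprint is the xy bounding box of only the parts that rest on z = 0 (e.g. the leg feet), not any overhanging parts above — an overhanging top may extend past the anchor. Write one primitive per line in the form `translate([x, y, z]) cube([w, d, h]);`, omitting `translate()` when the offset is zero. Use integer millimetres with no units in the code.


translate([310, 329, 0]) cube([87, 87, 438]);
translate([310, 1455, 0]) cube([87, 87, 438]);
translate([2292, 329, 0]) cube([87, 87, 438]);
translate([2292, 1455, 0]) cube([87, 87, 438]);
translate([397, 329, 236]) cube([1895, 24, 148]);
translate([397, 1518, 236]) cube([1895, 24, 148]);
translate([310, 416, 236]) cube([24, 1039, 148]);
translate([2355, 416, 236]) cube([24, 1039, 148]);
translate([430, 329, 384]) cube([100, 1213, 19]);
translate([563, 329, 384]) cube([100, 1213, 19]);
translate([696, 329, 384]) cube([100, 1213, 19]);
translate([829, 329, 384]) cube([100, 1213, 19]);
translate([962, 329, 384]) cube([100, 1213, 19]);
translate([1095, 329, 384]) cube([100, 1213, 19]);
translate([1228, 329, 384]) cube([100, 1213, 19]);
translate([1361, 329, 384]) cube([100, 1213, 19]);
translate([1494, 329, 384]) cube([100, 1213, 19]);
translate([1627, 329, 384]) cube([100, 1213, 19]);
translate([1760, 329, 384]) cube([100, 1213, 19]);
translate([1893, 329, 384]) cube([100, 1213, 19]);
translate([2026, 329, 384]) cube([100, 1213, 19]);
translate([2159, 329, 384]) cube([100, 1213, 19]);


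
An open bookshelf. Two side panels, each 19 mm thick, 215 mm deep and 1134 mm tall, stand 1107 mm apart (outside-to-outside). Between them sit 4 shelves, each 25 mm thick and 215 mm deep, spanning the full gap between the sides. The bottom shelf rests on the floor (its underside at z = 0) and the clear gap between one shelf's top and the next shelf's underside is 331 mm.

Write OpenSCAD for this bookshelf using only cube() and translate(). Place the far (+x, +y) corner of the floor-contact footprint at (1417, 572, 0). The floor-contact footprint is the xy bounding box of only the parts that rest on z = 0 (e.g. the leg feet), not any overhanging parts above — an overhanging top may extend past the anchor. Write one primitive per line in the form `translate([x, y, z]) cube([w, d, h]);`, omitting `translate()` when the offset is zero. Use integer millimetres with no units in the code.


translate([310, 357, 0]) cube([19, 215, 1134]);
translate([1398, 357, 0]) cube([19, 215, 1134]);
translate([329, 357, 0]) cube([1069, 215, 25]);
translate([329, 357, 356]) cube([1069, 215, 25]);
translate([329, 357, 712]) cube([1069, 215, 25]);
translate([329, 357, 1068]) cube([1069, 215, 25]);


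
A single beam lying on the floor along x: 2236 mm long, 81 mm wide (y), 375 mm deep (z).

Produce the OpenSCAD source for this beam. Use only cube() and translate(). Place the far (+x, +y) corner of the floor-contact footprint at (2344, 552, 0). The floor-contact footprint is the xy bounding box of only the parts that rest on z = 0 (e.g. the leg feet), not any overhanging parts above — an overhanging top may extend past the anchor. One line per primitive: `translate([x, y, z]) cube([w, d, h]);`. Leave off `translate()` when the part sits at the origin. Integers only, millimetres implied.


translate([108, 471, 0]) cube([2236, 81, 375]);


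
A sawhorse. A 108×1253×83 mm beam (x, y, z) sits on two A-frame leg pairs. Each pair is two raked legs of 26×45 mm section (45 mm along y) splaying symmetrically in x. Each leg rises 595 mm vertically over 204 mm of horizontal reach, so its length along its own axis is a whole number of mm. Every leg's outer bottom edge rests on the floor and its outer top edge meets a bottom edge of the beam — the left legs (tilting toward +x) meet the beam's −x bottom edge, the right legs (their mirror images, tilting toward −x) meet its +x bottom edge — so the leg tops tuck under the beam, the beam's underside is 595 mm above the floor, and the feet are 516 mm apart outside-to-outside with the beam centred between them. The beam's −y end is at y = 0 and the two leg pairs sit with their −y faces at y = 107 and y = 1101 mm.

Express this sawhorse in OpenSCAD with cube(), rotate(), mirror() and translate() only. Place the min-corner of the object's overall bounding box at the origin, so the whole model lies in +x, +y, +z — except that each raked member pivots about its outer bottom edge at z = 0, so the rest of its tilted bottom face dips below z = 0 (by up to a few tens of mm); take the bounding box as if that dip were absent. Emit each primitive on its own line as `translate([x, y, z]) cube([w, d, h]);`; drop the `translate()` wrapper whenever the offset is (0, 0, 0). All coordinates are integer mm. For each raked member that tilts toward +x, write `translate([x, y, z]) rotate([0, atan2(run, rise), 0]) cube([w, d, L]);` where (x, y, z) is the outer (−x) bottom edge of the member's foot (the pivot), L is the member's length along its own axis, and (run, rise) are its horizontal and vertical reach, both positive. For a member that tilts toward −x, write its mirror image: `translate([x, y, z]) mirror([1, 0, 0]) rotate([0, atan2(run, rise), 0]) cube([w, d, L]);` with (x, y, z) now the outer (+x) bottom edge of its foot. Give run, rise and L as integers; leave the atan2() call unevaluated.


translate([204, 0, 595]) cube([108, 1253, 83]);
translate([0, 107, 0]) rotate([0, atan2(204, 595), 0]) cube([26, 45, 629]);
translate([516, 107, 0]) mirror([1, 0, 0]) rotate([0, atan2(204, 595), 0]) cube([26, 45, 629]);
translate([0, 1101, 0]) rotate([0, atan2(204, 595), 0]) cube([26, 45, 629]);
translate([516, 1101, 0]) mirror([1, 0, 0]) rotate([0, atan2(204, 595), 0]) cube([26, 45, 629]);


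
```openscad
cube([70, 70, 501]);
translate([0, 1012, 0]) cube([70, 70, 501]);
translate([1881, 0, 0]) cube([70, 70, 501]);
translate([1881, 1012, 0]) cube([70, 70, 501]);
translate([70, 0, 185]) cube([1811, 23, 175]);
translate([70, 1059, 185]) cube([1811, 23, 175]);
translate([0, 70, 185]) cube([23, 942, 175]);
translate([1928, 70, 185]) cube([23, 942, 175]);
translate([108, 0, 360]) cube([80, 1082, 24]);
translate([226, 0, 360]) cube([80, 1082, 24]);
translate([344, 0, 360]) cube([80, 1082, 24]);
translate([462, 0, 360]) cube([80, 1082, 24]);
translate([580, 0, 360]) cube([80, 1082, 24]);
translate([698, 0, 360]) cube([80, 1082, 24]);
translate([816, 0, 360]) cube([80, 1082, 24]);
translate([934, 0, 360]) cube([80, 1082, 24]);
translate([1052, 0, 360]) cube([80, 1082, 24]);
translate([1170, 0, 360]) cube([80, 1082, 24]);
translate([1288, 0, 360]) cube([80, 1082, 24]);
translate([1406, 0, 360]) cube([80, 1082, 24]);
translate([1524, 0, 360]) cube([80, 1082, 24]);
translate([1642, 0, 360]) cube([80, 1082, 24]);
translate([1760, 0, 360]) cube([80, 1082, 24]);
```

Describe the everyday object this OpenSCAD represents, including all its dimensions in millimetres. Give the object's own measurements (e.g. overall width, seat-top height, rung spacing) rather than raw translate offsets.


A bed frame 1951 mm long (x) by 1082 mm wide (y). Four 70×70 mm corner posts, 501 mm tall, at the corners of the footprint. Four rails of 23 mm thickness and 175 mm height run between adjacent posts with their undersides at z = 185 mm, their outer faces flush with the outside of the frame (the two x-running rails run between the posts' inner faces; the two y-running rails run between the posts' inner faces). 15 slats, each 80 mm wide (x) and 24 mm thick, lie across the top of the two x-running rails, running the full 1082 mm width of the frame in y; along x they sit between the end posts with a 38 mm gap after the −x posts and between neighbouring slats, leaving 41 mm before the +x posts.


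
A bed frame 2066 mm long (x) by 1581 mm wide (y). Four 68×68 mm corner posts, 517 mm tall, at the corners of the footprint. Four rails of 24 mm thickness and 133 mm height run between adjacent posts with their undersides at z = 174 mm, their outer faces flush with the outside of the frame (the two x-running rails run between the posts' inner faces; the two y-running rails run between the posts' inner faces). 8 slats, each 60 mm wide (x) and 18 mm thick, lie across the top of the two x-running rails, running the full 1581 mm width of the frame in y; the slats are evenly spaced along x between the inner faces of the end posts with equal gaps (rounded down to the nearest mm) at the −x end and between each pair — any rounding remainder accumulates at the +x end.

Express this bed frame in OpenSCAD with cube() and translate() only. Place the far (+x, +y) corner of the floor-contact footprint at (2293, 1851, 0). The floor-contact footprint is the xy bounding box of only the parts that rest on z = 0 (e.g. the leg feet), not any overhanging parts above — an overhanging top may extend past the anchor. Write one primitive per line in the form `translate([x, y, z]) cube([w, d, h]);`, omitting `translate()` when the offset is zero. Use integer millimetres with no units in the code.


translate([227, 270, 0]) cube([68, 68, 517]);
translate([227, 1783, 0]) cube([68, 68, 517]);
translate([2225, 270, 0]) cube([68, 68, 517]);
translate([2225, 1783, 0]) cube([68, 68, 517]);
translate([295, 270, 174]) cube([1930, 24, 133]);
translate([295, 1827, 174]) cube([1930, 24, 133]);
translate([227, 338, 174]) cube([24, 1445, 133]);
translate([2269, 338, 174]) cube([24, 1445, 133]);
translate([456, 270, 307]) cube([60, 1581, 18]);
translate([677, 270, 307]) cube([60, 1581, 18]);
translate([898, 270, 307]) cube([60, 1581, 18]);
translate([1119, 270, 307]) cube([60, 1581, 18]);
translate([1340, 270, 307]) cube([60, 1581, 18]);
translate([1561, 270, 307]) cube([60, 1581, 18]);
translate([1782, 270, 307]) cube([60, 1581, 18]);
translate([2003, 270, 307]) cube([60, 1581, 18]);


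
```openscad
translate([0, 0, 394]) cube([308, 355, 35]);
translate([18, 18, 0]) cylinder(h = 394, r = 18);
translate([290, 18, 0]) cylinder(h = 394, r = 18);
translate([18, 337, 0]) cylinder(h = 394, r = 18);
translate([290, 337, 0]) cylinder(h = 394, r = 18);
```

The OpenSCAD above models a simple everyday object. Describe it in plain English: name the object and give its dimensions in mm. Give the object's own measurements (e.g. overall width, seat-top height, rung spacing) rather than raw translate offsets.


A simple wooden stool: a rectangular seat 308 mm (x) by 355 mm (y), 35 mm thick, top face at z = 429 mm, on four round legs, each 36 mm in diameter. The legs rest on z = 0, each leg's axis is inset half a diameter from the nearest pair of seat edges (so the leg's bounding box is flush with the corner).


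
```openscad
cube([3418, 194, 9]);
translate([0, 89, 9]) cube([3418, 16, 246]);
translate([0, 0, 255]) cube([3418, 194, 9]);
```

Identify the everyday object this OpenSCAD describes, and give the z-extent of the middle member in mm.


An I-beam. The web height is 246 mm.

Two wide flanges with a thin centred web — an I-beam. Overall 264 mm minus two 9 mm flanges gives a web of 264 − 2·9 = 246 mm.


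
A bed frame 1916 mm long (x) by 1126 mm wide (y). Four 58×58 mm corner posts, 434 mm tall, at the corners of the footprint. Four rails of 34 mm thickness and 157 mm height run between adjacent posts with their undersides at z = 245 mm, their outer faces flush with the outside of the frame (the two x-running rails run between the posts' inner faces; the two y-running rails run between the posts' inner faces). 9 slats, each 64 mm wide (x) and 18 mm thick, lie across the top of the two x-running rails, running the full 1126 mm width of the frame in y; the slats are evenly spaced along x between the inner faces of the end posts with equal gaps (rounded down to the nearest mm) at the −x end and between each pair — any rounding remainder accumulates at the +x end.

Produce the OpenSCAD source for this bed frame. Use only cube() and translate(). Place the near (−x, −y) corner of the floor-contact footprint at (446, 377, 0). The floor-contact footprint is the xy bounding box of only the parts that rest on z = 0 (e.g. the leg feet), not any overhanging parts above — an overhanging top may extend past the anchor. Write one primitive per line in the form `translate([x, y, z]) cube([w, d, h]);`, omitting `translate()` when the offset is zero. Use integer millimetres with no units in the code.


// slat z = rail_z + rail_h = 245 + 157 = 402
// slat gap = ⌊(1800 − 9·64) / 10⌋ = 122
translate([446, 377, 0]) cube([58, 58, 434]);
translate([446, 1445, 0]) cube([58, 58, 434]);
translate([2304, 377, 0]) cube([58, 58, 434]);
translate([2304, 1445, 0]) cube([58, 58, 434]);
translate([504, 377, 245]) cube([1800, 34, 157]);
translate([504, 1469, 245]) cube([1800, 34, 157]);
translate([446, 435, 245]) cube([34, 1010, 157]);
translate([2328, 435, 245]) cube([34, 1010, 157]);
translate([626, 377, 402]) cube([64, 1126, 18]);
translate([812, 377, 402]) cube([64, 1126, 18]);
translate([998, 377, 402]) cube([64, 1126, 18]);
translate([1184, 377, 402]) cube([64, 1126, 18]);
translate([1370, 377, 402]) cube([64, 1126, 18]);
translate([1556, 377, 402]) cube([64, 1126, 18]);
translate([1742, 377, 402]) cube([64, 1126, 18]);
translate([1928, 377, 402]) cube([64, 1126, 18]);
translate([2114, 377, 402]) cube([64, 1126, 18]);


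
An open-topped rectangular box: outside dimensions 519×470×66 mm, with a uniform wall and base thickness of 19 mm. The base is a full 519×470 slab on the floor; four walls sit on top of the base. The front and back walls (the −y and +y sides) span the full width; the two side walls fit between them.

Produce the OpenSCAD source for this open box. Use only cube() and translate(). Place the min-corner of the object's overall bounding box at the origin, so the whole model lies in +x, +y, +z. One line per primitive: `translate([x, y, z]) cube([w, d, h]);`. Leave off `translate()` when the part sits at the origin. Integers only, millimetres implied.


cube([519, 470, 19]);
translate([0, 0, 19]) cube([519, 19, 47]);
translate([0, 451, 19]) cube([519, 19, 47]);
translate([0, 19, 19]) cube([19, 432, 47]);
translate([500, 19, 19]) cube([19, 432, 47]);


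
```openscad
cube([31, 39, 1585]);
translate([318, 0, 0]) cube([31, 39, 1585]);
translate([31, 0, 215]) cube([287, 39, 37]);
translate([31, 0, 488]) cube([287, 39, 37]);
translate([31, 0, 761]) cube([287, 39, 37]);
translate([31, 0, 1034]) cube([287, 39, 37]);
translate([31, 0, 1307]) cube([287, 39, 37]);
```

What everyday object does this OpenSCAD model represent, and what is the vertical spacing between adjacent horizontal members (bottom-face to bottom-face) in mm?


A ladder. The rung spacing is 273 mm.

Two tall 31×39 posts with 5 short bars between them — a ladder. Adjacent rungs sit at z = 215 and z = 488, so the spacing is 488 − 215 = 273 mm.


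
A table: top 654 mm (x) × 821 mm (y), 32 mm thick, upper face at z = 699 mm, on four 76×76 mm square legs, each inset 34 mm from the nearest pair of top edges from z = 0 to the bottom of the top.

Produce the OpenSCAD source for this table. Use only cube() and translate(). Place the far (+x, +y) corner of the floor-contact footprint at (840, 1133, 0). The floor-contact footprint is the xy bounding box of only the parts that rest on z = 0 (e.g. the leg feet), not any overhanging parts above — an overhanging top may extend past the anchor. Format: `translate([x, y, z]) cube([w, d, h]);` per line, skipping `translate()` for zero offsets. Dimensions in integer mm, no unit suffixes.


translate([220, 346, 667]) cube([654, 821, 32]);
translate([254, 380, 0]) cube([76, 76, 667]);
translate([764, 380, 0]) cube([76, 76, 667]);
translate([254, 1057, 0]) cube([76, 76, 667]);
translate([764, 1057, 0]) cube([76, 76, 667]);


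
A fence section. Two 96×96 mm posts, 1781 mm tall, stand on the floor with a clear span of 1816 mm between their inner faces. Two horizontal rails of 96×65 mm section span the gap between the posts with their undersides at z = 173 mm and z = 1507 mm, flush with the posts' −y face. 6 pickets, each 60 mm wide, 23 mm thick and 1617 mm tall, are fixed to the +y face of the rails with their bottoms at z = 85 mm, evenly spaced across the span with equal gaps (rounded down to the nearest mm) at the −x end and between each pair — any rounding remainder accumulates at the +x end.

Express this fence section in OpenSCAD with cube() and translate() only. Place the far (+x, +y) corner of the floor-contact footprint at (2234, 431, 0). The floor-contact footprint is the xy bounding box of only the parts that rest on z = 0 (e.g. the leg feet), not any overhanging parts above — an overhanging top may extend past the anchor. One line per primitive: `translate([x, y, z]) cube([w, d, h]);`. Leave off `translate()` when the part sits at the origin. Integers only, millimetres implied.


translate([226, 335, 0]) cube([96, 96, 1781]);
translate([2138, 335, 0]) cube([96, 96, 1781]);
translate([322, 335, 173]) cube([1816, 96, 65]);
translate([322, 335, 1507]) cube([1816, 96, 65]);
translate([530, 431, 85]) cube([60, 23, 1617]);
translate([798, 431, 85]) cube([60, 23, 1617]);
translate([1066, 431, 85]) cube([60, 23, 1617]);
translate([1334, 431, 85]) cube([60, 23, 1617]);
translate([1602, 431, 85]) cube([60, 23, 1617]);
translate([1870, 431, 85]) cube([60, 23, 1617]);


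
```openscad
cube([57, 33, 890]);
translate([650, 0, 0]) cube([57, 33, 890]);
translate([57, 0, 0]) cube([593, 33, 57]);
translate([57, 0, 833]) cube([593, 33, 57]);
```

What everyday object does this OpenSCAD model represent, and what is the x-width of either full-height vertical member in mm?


A picture frame. The border width is 57 mm.

Four thin pieces enclosing a rectangular opening — a picture frame. The two full-height stiles are 890 mm tall; the top rail sits at z = 833 and is 57 mm tall, so the border above the opening is 890 − 833 = 57 mm, matching the stile x-width.


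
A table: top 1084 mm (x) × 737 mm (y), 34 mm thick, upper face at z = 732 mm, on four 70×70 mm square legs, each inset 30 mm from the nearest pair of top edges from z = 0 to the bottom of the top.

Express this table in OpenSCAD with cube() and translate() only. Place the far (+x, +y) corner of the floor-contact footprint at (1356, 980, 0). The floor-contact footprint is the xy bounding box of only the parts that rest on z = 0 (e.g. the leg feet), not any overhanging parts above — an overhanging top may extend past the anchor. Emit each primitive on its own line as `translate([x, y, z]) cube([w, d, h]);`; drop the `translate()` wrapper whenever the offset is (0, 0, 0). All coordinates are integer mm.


translate([302, 273, 698]) cube([1084, 737, 34]);
translate([332, 303, 0]) cube([70, 70, 698]);
translate([1286, 303, 0]) cube([70, 70, 698]);
translate([332, 910, 0]) cube([70, 70, 698]);
translate([1286, 910, 0]) cube([70, 70, 698]);


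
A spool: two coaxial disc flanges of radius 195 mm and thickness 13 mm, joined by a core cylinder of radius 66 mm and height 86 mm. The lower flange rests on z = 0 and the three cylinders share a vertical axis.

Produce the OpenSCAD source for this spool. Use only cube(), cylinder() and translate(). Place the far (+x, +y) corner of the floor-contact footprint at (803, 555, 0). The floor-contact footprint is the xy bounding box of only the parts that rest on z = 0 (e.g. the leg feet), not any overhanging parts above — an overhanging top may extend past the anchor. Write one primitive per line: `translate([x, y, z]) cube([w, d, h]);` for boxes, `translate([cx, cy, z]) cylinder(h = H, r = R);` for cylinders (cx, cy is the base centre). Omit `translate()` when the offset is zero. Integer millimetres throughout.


translate([608, 360, 0]) cylinder(h = 13, r = 195);
translate([608, 360, 13]) cylinder(h = 86, r = 66);
translate([608, 360, 99]) cylinder(h = 13, r = 195);


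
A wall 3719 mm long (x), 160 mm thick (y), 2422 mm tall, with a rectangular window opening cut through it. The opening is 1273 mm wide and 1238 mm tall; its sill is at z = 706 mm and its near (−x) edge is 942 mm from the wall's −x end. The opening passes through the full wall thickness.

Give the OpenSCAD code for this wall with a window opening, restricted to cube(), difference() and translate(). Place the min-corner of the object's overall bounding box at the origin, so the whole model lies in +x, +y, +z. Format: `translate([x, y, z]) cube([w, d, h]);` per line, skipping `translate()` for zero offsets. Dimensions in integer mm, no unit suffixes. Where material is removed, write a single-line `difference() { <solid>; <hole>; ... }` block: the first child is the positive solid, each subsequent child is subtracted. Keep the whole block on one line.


difference() { cube([3719, 160, 2422]); translate([942, 0, 706]) cube([1273, 160, 1238]); }


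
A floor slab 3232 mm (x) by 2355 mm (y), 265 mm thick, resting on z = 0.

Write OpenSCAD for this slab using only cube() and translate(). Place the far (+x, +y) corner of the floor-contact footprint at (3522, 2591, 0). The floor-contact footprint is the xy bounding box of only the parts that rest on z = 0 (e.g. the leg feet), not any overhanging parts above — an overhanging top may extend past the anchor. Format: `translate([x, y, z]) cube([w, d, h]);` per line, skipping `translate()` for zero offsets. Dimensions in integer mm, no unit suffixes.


translate([290, 236, 0]) cube([3232, 2355, 265]);


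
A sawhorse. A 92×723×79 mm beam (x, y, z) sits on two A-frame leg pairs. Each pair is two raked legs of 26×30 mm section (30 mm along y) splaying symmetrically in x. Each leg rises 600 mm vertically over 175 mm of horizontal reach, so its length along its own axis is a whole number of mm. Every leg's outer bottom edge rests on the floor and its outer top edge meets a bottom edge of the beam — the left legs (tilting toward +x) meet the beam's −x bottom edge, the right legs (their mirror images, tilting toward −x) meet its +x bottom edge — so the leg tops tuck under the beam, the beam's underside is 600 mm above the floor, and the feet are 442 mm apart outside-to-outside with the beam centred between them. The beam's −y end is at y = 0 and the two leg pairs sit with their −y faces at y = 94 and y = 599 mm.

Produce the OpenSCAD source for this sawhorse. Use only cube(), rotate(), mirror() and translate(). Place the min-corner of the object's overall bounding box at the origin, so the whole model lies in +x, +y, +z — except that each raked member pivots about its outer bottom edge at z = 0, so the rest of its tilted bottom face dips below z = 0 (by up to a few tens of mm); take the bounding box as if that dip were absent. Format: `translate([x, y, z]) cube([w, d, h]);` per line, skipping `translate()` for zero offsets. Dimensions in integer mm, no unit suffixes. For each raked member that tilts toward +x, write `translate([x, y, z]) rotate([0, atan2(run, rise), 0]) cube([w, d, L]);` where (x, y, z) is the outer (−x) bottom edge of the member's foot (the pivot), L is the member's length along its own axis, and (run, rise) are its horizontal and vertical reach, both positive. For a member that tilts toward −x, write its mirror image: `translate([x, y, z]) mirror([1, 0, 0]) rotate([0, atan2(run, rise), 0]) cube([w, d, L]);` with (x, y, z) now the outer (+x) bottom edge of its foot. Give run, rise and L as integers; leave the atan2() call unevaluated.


// leg length = √(175² + 600²) = 625
// right-leg outer foot x = 2·175 + 92 = 442
// beam min-corner = (175, 0, 600)
translate([175, 0, 600]) cube([92, 723, 79]);
translate([0, 94, 0]) rotate([0, atan2(175, 600), 0]) cube([26, 30, 625]);
translate([442, 94, 0]) mirror([1, 0, 0]) rotate([0, atan2(175, 600), 0]) cube([26, 30, 625]);
translate([0, 599, 0]) rotate([0, atan2(175, 600), 0]) cube([26, 30, 625]);
translate([442, 599, 0]) mirror([1, 0, 0]) rotate([0, atan2(175, 600), 0]) cube([26, 30, 625]);


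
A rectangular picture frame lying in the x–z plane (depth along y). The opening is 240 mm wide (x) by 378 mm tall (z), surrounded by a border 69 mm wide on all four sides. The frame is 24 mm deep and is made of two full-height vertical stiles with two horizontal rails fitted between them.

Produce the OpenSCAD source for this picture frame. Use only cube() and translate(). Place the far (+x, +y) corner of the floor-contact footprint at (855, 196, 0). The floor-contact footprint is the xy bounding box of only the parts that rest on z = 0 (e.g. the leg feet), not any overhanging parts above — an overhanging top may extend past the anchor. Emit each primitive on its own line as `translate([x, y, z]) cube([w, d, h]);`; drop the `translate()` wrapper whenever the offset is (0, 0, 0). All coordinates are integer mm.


translate([477, 172, 0]) cube([69, 24, 516]);
translate([786, 172, 0]) cube([69, 24, 516]);
translate([546, 172, 0]) cube([240, 24, 69]);
translate([546, 172, 447]) cube([240, 24, 69]);


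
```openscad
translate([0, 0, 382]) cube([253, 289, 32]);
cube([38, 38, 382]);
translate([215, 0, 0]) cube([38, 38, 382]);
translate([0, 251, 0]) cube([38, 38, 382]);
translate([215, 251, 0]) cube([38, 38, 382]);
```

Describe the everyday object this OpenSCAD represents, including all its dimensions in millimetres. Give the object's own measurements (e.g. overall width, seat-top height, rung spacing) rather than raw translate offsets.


A simple wooden stool: a rectangular seat 253 mm (x) by 289 mm (y), 32 mm thick, top face at z = 414 mm, on four square legs, each 38×38 mm in cross-section. The legs rest on z = 0, each flush with a corner of the seat.


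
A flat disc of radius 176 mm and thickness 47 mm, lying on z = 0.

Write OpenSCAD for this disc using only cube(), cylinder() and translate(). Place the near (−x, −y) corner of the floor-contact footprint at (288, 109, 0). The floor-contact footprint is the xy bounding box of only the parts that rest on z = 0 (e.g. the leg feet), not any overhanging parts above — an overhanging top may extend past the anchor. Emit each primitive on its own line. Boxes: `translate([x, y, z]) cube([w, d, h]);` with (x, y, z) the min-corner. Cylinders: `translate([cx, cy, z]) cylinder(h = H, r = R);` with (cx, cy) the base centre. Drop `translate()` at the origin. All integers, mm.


translate([464, 285, 0]) cylinder(h = 47, r = 176);


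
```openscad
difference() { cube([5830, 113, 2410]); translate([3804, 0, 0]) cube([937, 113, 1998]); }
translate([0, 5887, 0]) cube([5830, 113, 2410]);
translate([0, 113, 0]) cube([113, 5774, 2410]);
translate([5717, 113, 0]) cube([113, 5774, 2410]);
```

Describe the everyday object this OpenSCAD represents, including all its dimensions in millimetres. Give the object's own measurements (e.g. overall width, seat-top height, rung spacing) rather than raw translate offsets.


A single room: four walls, each 2410 mm tall and 113 mm thick, enclosing an outside footprint 5830×6000 mm (x × y), no floor or roof. The front and back walls (−y and +y sides) run the full x-width; the side walls fit between their inner faces. A door opening 937 mm wide and 1998 mm tall is cut through the front wall from the floor up, its −x edge 3804 mm from the wall's −x end.


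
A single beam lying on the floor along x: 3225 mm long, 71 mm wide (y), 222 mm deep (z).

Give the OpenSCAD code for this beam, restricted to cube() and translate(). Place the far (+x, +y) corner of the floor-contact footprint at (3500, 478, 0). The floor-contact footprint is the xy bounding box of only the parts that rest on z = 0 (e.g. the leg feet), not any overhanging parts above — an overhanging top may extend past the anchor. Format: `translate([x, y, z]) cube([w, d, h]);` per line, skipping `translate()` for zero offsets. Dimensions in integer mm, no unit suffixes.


translate([275, 407, 0]) cube([3225, 71, 222]);


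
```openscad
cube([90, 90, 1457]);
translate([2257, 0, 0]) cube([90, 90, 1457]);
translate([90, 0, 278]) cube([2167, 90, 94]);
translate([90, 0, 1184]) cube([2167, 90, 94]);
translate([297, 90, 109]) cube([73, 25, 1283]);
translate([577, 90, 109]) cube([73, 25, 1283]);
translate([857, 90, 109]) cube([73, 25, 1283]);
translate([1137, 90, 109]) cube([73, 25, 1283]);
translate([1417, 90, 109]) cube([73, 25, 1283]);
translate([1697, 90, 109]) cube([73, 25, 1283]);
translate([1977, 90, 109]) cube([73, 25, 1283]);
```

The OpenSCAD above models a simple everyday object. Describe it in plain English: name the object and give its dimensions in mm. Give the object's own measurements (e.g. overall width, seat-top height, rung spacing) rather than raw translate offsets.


A fence section. Two 90×90 mm posts, 1457 mm tall, stand on the floor with a clear span of 2167 mm between their inner faces. Two horizontal rails of 90×94 mm section span the gap between the posts with their undersides at z = 278 mm and z = 1184 mm, flush with the posts' −y face. 7 pickets, each 73 mm wide, 25 mm thick and 1283 mm tall, are fixed to the +y face of the rails with their bottoms at z = 109 mm, spaced across the span with a 207 mm gap after the −x post and between neighbouring pickets and before the +x post.


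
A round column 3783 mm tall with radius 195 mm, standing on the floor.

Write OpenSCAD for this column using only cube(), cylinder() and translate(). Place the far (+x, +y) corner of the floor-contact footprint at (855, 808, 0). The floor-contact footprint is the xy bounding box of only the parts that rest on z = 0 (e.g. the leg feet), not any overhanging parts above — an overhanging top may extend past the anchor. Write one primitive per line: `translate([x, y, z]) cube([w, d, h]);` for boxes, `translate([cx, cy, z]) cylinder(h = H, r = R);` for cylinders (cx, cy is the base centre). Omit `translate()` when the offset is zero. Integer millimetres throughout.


translate([660, 613, 0]) cylinder(h = 3783, r = 195);


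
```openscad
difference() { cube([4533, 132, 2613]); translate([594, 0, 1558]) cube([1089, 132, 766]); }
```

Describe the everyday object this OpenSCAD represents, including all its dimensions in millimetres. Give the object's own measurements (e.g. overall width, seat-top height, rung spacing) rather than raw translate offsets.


A wall 4533 mm long (x), 132 mm thick (y), 2613 mm tall, with a rectangular window opening cut through it. The opening is 1089 mm wide and 766 mm tall; its sill is at z = 1558 mm and its near (−x) edge is 594 mm from the wall's −x end. The opening passes through the full wall thickness.


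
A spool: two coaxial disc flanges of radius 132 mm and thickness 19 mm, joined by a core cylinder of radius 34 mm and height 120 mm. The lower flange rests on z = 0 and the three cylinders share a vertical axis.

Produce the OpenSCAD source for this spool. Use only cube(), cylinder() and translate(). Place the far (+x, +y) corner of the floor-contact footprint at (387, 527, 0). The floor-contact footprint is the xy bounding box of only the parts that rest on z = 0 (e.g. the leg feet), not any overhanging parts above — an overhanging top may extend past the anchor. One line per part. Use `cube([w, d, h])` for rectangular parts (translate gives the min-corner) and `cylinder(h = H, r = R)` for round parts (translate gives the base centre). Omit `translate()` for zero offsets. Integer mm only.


translate([255, 395, 0]) cylinder(h = 19, r = 132);
translate([255, 395, 19]) cylinder(h = 120, r = 34);
translate([255, 395, 139]) cylinder(h = 19, r = 132);
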